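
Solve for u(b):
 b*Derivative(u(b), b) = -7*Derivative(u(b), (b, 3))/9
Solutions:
 u(b) = C1 + Integral(C2*airyai(-21^(2/3)*b/7) + C3*airybi(-21^(2/3)*b/7), b)


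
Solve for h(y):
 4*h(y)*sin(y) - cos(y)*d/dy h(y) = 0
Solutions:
 h(y) = C1/cos(y)^4


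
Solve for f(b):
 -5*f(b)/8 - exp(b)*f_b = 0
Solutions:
 f(b) = C1*exp(5*exp(-b)/8)


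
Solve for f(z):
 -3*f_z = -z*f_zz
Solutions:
 f(z) = C1 + C2*z^4


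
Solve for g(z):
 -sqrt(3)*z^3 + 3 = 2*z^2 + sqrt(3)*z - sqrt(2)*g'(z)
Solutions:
 g(z) = C1 + sqrt(6)*z^4/8 + sqrt(2)*z^3/3 + sqrt(6)*z^2/4 - 3*sqrt(2)*z/2


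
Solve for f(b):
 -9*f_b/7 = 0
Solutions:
 f(b) = C1


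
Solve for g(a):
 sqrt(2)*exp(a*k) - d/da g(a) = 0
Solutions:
 g(a) = C1 + sqrt(2)*exp(a*k)/k


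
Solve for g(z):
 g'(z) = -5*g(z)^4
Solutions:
 g(z) = (-3^(2/3) - 3*3^(1/6)*I)*(1/(C1 + 5*z))^(1/3)/6
 g(z) = (-3^(2/3) + 3*3^(1/6)*I)*(1/(C1 + 5*z))^(1/3)/6
 g(z) = (1/(C1 + 15*z))^(1/3)


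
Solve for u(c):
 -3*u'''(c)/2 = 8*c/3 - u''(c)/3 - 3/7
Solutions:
 u(c) = C1 + C2*c + C3*exp(2*c/9) + 4*c^3/3 + 243*c^2/14


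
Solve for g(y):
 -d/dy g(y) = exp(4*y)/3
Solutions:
 g(y) = C1 - exp(4*y)/12


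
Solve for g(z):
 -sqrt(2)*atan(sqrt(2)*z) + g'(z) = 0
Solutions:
 g(z) = C1 + sqrt(2)*(z*atan(sqrt(2)*z) - sqrt(2)*log(2*z^2 + 1)/4)


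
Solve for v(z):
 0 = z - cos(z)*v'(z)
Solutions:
 v(z) = C1 + Integral(z/cos(z), z)


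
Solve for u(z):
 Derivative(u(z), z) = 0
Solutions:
 u(z) = C1


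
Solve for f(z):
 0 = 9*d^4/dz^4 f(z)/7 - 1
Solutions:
 f(z) = C1 + C2*z + C3*z^2 + C4*z^3 + 7*z^4/216


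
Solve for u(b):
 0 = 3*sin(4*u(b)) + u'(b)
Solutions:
 u(b) = -acos((-C1 - exp(24*b))/(C1 - exp(24*b)))/4 + pi/2
 u(b) = acos((-C1 - exp(24*b))/(C1 - exp(24*b)))/4


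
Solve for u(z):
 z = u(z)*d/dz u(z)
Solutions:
 u(z) = -sqrt(C1 + z^2)
 u(z) = sqrt(C1 + z^2)


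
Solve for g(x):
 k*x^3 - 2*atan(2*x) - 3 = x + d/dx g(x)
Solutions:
 g(x) = C1 + k*x^4/4 - x^2/2 - 2*x*atan(2*x) - 3*x + log(4*x^2 + 1)/2


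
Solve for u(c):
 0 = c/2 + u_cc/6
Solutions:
 u(c) = C1 + C2*c - c^3/2


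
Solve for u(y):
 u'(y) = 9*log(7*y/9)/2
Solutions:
 u(y) = C1 + 9*y*log(y)/2 - 9*y*log(3) - 9*y/2 + 9*y*log(7)/2


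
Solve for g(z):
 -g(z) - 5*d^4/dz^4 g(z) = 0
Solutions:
 g(z) = (C1*sin(sqrt(2)*5^(3/4)*z/10) + C2*cos(sqrt(2)*5^(3/4)*z/10))*exp(-sqrt(2)*5^(3/4)*z/10) + (C3*sin(sqrt(2)*5^(3/4)*z/10) + C4*cos(sqrt(2)*5^(3/4)*z/10))*exp(sqrt(2)*5^(3/4)*z/10)


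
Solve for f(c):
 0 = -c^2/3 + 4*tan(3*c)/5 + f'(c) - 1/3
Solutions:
 f(c) = C1 + c^3/9 + c/3 + 4*log(cos(3*c))/15


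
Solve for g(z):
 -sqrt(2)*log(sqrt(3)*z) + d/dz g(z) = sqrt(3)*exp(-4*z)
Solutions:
 g(z) = C1 + sqrt(2)*z*log(z) + sqrt(2)*z*(-1 + log(3)/2) - sqrt(3)*exp(-4*z)/4


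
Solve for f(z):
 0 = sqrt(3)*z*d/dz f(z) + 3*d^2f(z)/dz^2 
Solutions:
 f(z) = C1 + C2*erf(sqrt(2)*3^(3/4)*z/6)


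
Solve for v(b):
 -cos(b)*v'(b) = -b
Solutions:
 v(b) = C1 + Integral(b/cos(b), b)


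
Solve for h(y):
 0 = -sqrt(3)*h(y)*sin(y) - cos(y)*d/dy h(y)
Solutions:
 h(y) = C1*cos(y)^(sqrt(3))


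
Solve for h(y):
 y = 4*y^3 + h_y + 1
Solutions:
 h(y) = C1 - y^4 + y^2/2 - y


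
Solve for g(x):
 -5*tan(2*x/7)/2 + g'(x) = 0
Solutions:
 g(x) = C1 - 35*log(cos(2*x/7))/4


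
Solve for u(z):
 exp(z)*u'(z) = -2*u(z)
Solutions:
 u(z) = C1*exp(2*exp(-z))


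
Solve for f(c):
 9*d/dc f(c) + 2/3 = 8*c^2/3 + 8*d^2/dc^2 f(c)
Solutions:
 f(c) = C1 + C2*exp(9*c/8) + 8*c^3/81 + 64*c^2/243 + 862*c/2187


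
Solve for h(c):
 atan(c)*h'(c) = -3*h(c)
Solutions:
 h(c) = C1*exp(-3*Integral(1/atan(c), c))


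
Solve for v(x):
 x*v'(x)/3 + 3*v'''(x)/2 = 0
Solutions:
 v(x) = C1 + Integral(C2*airyai(-6^(1/3)*x/3) + C3*airybi(-6^(1/3)*x/3), x)


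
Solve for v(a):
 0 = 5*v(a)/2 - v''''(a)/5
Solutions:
 v(a) = C1*exp(-2^(3/4)*sqrt(5)*a/2) + C2*exp(2^(3/4)*sqrt(5)*a/2) + C3*sin(2^(3/4)*sqrt(5)*a/2) + C4*cos(2^(3/4)*sqrt(5)*a/2)


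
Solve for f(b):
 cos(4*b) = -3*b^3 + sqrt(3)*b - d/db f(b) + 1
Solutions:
 f(b) = C1 - 3*b^4/4 + sqrt(3)*b^2/2 + b - sin(4*b)/4


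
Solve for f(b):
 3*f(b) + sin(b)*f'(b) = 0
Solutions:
 f(b) = C1*(cos(b) + 1)^(3/2)/(cos(b) - 1)^(3/2)


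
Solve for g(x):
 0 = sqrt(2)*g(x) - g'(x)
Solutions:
 g(x) = C1*exp(sqrt(2)*x)


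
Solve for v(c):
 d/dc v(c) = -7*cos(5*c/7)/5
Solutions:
 v(c) = C1 - 49*sin(5*c/7)/25


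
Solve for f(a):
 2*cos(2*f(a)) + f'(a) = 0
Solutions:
 f(a) = -asin((C1 + exp(8*a))/(C1 - exp(8*a)))/2 + pi/2
 f(a) = asin((C1 + exp(8*a))/(C1 - exp(8*a)))/2


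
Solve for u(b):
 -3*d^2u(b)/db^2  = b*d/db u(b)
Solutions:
 u(b) = C1 + C2*erf(sqrt(6)*b/6)


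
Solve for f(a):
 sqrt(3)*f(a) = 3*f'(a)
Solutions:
 f(a) = C1*exp(sqrt(3)*a/3)


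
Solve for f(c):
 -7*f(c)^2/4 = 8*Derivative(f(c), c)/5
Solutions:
 f(c) = 32/(C1 + 35*c)


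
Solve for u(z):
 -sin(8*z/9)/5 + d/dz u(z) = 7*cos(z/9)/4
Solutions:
 u(z) = C1 + 63*sin(z/9)/4 - 9*cos(8*z/9)/40


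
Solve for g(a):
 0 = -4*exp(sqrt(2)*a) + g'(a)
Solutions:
 g(a) = C1 + 2*sqrt(2)*exp(sqrt(2)*a)


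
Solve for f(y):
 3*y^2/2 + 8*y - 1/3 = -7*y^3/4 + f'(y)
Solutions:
 f(y) = C1 + 7*y^4/16 + y^3/2 + 4*y^2 - y/3


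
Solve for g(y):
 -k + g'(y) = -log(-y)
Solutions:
 g(y) = C1 + y*(k + 1) - y*log(-y)


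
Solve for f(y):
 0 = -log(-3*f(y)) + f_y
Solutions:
 -Integral(1/(log(-_y) + log(3)), (_y, f(y))) = C1 - y


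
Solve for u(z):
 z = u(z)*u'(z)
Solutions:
 u(z) = -sqrt(C1 + z^2)
 u(z) = sqrt(C1 + z^2)


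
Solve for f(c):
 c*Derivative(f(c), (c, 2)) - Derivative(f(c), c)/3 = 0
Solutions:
 f(c) = C1 + C2*c^(4/3)


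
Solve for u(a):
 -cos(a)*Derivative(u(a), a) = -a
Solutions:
 u(a) = C1 + Integral(a/cos(a), a)


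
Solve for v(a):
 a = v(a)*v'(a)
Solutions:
 v(a) = -sqrt(C1 + a^2)
 v(a) = sqrt(C1 + a^2)


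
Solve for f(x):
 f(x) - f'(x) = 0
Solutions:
 f(x) = C1*exp(x)


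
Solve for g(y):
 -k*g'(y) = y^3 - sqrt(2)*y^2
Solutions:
 g(y) = C1 - y^4/(4*k) + sqrt(2)*y^3/(3*k)


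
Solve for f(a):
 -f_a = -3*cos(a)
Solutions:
 f(a) = C1 + 3*sin(a)


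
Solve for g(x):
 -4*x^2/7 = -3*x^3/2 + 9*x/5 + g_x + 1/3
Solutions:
 g(x) = C1 + 3*x^4/8 - 4*x^3/21 - 9*x^2/10 - x/3


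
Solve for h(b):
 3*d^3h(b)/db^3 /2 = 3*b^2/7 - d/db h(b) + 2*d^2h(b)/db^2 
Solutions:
 h(b) = C1 + b^3/7 + 6*b^2/7 + 15*b/7 + (C2*sin(sqrt(2)*b/3) + C3*cos(sqrt(2)*b/3))*exp(2*b/3)


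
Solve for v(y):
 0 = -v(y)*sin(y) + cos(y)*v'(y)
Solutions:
 v(y) = C1/cos(y)


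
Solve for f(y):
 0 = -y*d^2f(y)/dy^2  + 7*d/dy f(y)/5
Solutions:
 f(y) = C1 + C2*y^(12/5)


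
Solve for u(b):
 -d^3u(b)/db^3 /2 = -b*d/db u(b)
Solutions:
 u(b) = C1 + Integral(C2*airyai(2^(1/3)*b) + C3*airybi(2^(1/3)*b), b)


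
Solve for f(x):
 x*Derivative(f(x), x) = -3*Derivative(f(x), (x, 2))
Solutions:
 f(x) = C1 + C2*erf(sqrt(6)*x/6)


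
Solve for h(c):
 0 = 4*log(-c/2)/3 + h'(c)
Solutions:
 h(c) = C1 - 4*c*log(-c)/3 + 4*c*(log(2) + 1)/3


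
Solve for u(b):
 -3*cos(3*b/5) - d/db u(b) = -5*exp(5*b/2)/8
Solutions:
 u(b) = C1 + exp(5*b/2)/4 - 5*sin(3*b/5)


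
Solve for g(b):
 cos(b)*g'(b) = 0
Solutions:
 g(b) = C1


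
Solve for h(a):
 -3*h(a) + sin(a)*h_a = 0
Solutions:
 h(a) = C1*(cos(a) - 1)^(3/2)/(cos(a) + 1)^(3/2)


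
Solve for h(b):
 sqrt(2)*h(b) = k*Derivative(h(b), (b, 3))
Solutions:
 h(b) = C1*exp(2^(1/6)*b*(1/k)^(1/3)) + C2*exp(2^(1/6)*b*(-1 + sqrt(3)*I)*(1/k)^(1/3)/2) + C3*exp(-2^(1/6)*b*(1 + sqrt(3)*I)*(1/k)^(1/3)/2)


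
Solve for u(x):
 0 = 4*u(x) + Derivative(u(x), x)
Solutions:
 u(x) = C1*exp(-4*x)


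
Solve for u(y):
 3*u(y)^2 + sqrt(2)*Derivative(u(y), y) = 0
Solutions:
 u(y) = 2/(C1 + 3*sqrt(2)*y)


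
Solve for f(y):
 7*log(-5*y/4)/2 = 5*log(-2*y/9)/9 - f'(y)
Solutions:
 f(y) = C1 - 53*y*log(-y)/18 + y*(-63*log(5) - 20*log(3) + 53 + 136*log(2))/18


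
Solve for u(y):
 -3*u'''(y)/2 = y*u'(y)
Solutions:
 u(y) = C1 + Integral(C2*airyai(-2^(1/3)*3^(2/3)*y/3) + C3*airybi(-2^(1/3)*3^(2/3)*y/3), y)


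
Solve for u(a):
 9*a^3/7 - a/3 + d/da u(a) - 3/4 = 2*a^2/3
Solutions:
 u(a) = C1 - 9*a^4/28 + 2*a^3/9 + a^2/6 + 3*a/4


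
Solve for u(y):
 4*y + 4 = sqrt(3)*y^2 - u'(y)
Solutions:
 u(y) = C1 + sqrt(3)*y^3/3 - 2*y^2 - 4*y


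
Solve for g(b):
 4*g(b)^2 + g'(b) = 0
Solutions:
 g(b) = 1/(C1 + 4*b)


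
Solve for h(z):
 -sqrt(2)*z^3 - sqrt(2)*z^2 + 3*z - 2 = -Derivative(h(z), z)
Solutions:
 h(z) = C1 + sqrt(2)*z^4/4 + sqrt(2)*z^3/3 - 3*z^2/2 + 2*z


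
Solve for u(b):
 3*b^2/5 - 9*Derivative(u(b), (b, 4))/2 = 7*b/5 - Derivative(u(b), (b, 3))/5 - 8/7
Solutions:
 u(b) = C1 + C2*b + C3*b^2 + C4*exp(2*b/45) - b^5/20 - 16*b^4/3 - 10100*b^3/21


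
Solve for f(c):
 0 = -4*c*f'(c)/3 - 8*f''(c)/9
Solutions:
 f(c) = C1 + C2*erf(sqrt(3)*c/2)


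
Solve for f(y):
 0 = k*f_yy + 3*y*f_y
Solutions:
 f(y) = C1 + C2*sqrt(k)*erf(sqrt(6)*y*sqrt(1/k)/2)


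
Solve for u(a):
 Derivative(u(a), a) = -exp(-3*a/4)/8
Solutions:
 u(a) = C1 + exp(-3*a/4)/6


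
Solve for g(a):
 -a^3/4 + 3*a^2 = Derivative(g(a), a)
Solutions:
 g(a) = C1 - a^4/16 + a^3


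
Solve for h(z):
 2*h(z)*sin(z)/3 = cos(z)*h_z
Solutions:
 h(z) = C1/cos(z)^(2/3)


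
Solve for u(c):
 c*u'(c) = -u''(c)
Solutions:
 u(c) = C1 + C2*erf(sqrt(2)*c/2)


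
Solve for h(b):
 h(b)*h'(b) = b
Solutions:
 h(b) = -sqrt(C1 + b^2)
 h(b) = sqrt(C1 + b^2)


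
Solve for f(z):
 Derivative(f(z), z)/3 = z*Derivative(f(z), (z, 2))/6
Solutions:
 f(z) = C1 + C2*z^3


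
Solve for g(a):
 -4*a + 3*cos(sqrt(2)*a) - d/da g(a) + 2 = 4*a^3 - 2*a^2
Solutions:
 g(a) = C1 - a^4 + 2*a^3/3 - 2*a^2 + 2*a + 3*sqrt(2)*sin(sqrt(2)*a)/2


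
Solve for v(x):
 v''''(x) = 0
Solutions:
 v(x) = C1 + C2*x + C3*x^2 + C4*x^3


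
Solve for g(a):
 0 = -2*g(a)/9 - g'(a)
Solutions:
 g(a) = C1*exp(-2*a/9)


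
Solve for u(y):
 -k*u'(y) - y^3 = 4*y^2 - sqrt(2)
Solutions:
 u(y) = C1 - y^4/(4*k) - 4*y^3/(3*k) + sqrt(2)*y/k


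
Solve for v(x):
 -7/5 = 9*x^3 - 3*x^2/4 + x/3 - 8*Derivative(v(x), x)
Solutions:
 v(x) = C1 + 9*x^4/32 - x^3/32 + x^2/48 + 7*x/40


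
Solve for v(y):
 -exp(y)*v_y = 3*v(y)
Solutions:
 v(y) = C1*exp(3*exp(-y))


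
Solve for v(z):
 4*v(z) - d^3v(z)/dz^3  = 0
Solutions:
 v(z) = C3*exp(2^(2/3)*z) + (C1*sin(2^(2/3)*sqrt(3)*z/2) + C2*cos(2^(2/3)*sqrt(3)*z/2))*exp(-2^(2/3)*z/2)


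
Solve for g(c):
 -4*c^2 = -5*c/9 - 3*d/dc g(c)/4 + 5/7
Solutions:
 g(c) = C1 + 16*c^3/9 - 10*c^2/27 + 20*c/21


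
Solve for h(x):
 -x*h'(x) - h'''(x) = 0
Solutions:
 h(x) = C1 + Integral(C2*airyai(-x) + C3*airybi(-x), x)


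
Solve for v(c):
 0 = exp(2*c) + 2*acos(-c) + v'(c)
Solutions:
 v(c) = C1 - 2*c*acos(-c) - 2*sqrt(1 - c^2) - exp(2*c)/2


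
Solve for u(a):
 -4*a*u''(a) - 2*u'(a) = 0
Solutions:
 u(a) = C1 + C2*sqrt(a)


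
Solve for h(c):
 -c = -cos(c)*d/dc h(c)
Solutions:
 h(c) = C1 + Integral(c/cos(c), c)


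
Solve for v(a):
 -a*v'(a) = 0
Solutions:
 v(a) = C1


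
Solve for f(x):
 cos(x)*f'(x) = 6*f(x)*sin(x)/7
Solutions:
 f(x) = C1/cos(x)^(6/7)


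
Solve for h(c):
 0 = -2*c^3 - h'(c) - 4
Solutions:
 h(c) = C1 - c^4/2 - 4*c


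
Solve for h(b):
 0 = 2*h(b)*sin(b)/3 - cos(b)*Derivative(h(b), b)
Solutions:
 h(b) = C1/cos(b)^(2/3)


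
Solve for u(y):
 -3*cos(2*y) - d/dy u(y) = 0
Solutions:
 u(y) = C1 - 3*sin(2*y)/2


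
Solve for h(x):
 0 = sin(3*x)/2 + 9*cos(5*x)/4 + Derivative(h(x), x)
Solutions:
 h(x) = C1 - 9*sin(5*x)/20 + cos(3*x)/6


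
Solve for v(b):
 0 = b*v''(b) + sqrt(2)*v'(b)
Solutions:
 v(b) = C1 + C2*b^(1 - sqrt(2))


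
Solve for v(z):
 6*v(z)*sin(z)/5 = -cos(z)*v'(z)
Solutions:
 v(z) = C1*cos(z)^(6/5)


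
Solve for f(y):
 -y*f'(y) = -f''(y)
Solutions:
 f(y) = C1 + C2*erfi(sqrt(2)*y/2)


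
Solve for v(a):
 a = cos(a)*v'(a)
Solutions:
 v(a) = C1 + Integral(a/cos(a), a)


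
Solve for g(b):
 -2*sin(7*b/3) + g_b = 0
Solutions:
 g(b) = C1 - 6*cos(7*b/3)/7


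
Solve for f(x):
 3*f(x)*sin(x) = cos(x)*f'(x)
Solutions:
 f(x) = C1/cos(x)^3


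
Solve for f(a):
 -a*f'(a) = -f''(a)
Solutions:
 f(a) = C1 + C2*erfi(sqrt(2)*a/2)


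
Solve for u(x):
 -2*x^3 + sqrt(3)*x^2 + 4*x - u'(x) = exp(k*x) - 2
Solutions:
 u(x) = C1 - x^4/2 + sqrt(3)*x^3/3 + 2*x^2 + 2*x - exp(k*x)/k


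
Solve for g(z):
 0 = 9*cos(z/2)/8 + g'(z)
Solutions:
 g(z) = C1 - 9*sin(z/2)/4


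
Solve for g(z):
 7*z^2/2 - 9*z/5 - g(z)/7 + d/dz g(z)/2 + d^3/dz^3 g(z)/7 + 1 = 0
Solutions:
 g(z) = C1*exp(6^(1/3)*z*(-(18 + sqrt(2382))^(1/3) + 7*6^(1/3)/(18 + sqrt(2382))^(1/3))/12)*sin(2^(1/3)*3^(1/6)*z*(21*2^(1/3)/(18 + sqrt(2382))^(1/3) + 3^(2/3)*(18 + sqrt(2382))^(1/3))/12) + C2*exp(6^(1/3)*z*(-(18 + sqrt(2382))^(1/3) + 7*6^(1/3)/(18 + sqrt(2382))^(1/3))/12)*cos(2^(1/3)*3^(1/6)*z*(21*2^(1/3)/(18 + sqrt(2382))^(1/3) + 3^(2/3)*(18 + sqrt(2382))^(1/3))/12) + C3*exp(-6^(1/3)*z*(-(18 + sqrt(2382))^(1/3) + 7*6^(1/3)/(18 + sqrt(2382))^(1/3))/6) + 49*z^2/2 + 1589*z/10 + 11263/20


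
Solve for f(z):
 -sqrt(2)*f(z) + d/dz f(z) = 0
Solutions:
 f(z) = C1*exp(sqrt(2)*z)


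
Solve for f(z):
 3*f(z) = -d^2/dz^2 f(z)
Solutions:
 f(z) = C1*sin(sqrt(3)*z) + C2*cos(sqrt(3)*z)


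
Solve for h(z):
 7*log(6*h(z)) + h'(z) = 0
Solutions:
 Integral(1/(log(_y) + log(6)), (_y, h(z)))/7 = C1 - z


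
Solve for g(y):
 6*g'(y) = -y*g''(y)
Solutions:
 g(y) = C1 + C2/y^5


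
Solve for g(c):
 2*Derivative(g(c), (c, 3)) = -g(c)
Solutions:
 g(c) = C3*exp(-2^(2/3)*c/2) + (C1*sin(2^(2/3)*sqrt(3)*c/4) + C2*cos(2^(2/3)*sqrt(3)*c/4))*exp(2^(2/3)*c/4)


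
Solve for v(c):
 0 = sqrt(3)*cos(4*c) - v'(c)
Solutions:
 v(c) = C1 + sqrt(3)*sin(4*c)/4


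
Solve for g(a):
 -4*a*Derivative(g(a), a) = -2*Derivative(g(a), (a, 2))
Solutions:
 g(a) = C1 + C2*erfi(a)


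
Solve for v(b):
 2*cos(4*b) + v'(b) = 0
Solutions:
 v(b) = C1 - sin(4*b)/2


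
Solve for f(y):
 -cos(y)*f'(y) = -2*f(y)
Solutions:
 f(y) = C1*(sin(y) + 1)/(sin(y) - 1)


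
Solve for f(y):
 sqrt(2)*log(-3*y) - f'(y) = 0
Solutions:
 f(y) = C1 + sqrt(2)*y*log(-y) + sqrt(2)*y*(-1 + log(3))


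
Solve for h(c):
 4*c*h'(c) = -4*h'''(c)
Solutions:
 h(c) = C1 + Integral(C2*airyai(-c) + C3*airybi(-c), c)


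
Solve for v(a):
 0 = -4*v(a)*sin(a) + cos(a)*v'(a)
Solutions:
 v(a) = C1/cos(a)^4


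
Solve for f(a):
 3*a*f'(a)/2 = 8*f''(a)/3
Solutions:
 f(a) = C1 + C2*erfi(3*sqrt(2)*a/8)


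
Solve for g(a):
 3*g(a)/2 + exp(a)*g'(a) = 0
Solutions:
 g(a) = C1*exp(3*exp(-a)/2)


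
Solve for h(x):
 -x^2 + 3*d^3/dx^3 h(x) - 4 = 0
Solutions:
 h(x) = C1 + C2*x + C3*x^2 + x^5/180 + 2*x^3/9


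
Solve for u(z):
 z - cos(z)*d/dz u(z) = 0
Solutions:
 u(z) = C1 + Integral(z/cos(z), z)


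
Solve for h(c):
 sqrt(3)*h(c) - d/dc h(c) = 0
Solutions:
 h(c) = C1*exp(sqrt(3)*c)


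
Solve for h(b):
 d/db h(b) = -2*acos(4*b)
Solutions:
 h(b) = C1 - 2*b*acos(4*b) + sqrt(1 - 16*b^2)/2


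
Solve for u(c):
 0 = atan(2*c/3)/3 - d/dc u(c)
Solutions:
 u(c) = C1 + c*atan(2*c/3)/3 - log(4*c^2 + 9)/4


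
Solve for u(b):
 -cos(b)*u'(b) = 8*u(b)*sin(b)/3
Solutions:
 u(b) = C1*cos(b)^(8/3)


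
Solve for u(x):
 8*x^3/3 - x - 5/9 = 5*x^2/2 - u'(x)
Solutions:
 u(x) = C1 - 2*x^4/3 + 5*x^3/6 + x^2/2 + 5*x/9


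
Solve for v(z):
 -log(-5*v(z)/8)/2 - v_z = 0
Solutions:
 2*Integral(1/(log(-_y) - 3*log(2) + log(5)), (_y, v(z))) = C1 - z


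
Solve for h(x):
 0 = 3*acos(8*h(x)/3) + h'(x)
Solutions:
 Integral(1/acos(8*_y/3), (_y, h(x))) = C1 - 3*x


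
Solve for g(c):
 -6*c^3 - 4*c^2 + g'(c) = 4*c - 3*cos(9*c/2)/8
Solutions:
 g(c) = C1 + 3*c^4/2 + 4*c^3/3 + 2*c^2 - sin(9*c/2)/12


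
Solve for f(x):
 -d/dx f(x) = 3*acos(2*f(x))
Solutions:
 Integral(1/acos(2*_y), (_y, f(x))) = C1 - 3*x


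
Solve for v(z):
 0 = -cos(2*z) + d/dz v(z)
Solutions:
 v(z) = C1 + sin(2*z)/2


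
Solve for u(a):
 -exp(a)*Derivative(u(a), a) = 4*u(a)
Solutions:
 u(a) = C1*exp(4*exp(-a))


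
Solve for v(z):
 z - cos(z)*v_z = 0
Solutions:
 v(z) = C1 + Integral(z/cos(z), z)


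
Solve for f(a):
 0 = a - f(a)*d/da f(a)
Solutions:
 f(a) = -sqrt(C1 + a^2)
 f(a) = sqrt(C1 + a^2)


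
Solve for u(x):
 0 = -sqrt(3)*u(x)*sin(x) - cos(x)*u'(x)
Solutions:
 u(x) = C1*cos(x)^(sqrt(3))


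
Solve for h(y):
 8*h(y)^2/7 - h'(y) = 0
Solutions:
 h(y) = -7/(C1 + 8*y)


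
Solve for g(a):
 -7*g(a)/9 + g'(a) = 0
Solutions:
 g(a) = C1*exp(7*a/9)


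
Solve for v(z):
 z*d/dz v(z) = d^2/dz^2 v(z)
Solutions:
 v(z) = C1 + C2*erfi(sqrt(2)*z/2)


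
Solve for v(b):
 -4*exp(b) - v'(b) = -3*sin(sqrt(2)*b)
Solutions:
 v(b) = C1 - 4*exp(b) - 3*sqrt(2)*cos(sqrt(2)*b)/2


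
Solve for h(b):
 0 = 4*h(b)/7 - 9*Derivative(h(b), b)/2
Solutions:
 h(b) = C1*exp(8*b/63)


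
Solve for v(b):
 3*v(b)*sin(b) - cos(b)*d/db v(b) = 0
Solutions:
 v(b) = C1/cos(b)^3


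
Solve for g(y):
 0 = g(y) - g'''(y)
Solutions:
 g(y) = C3*exp(y) + (C1*sin(sqrt(3)*y/2) + C2*cos(sqrt(3)*y/2))*exp(-y/2)


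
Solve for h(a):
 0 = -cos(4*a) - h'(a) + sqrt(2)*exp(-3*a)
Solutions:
 h(a) = C1 - sin(4*a)/4 - sqrt(2)*exp(-3*a)/3


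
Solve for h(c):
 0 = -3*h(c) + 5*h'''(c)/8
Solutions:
 h(c) = C3*exp(2*3^(1/3)*5^(2/3)*c/5) + (C1*sin(3^(5/6)*5^(2/3)*c/5) + C2*cos(3^(5/6)*5^(2/3)*c/5))*exp(-3^(1/3)*5^(2/3)*c/5)


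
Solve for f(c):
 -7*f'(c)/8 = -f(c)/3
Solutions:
 f(c) = C1*exp(8*c/21)


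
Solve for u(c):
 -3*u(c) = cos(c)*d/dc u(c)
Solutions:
 u(c) = C1*(sin(c) - 1)^(3/2)/(sin(c) + 1)^(3/2)


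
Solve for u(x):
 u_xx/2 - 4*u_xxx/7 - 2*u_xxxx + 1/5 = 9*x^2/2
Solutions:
 u(x) = C1 + C2*x + C3*exp(x*(-2 + sqrt(53))/14) + C4*exp(-x*(2 + sqrt(53))/14) + 3*x^4/4 + 24*x^3/7 + 11651*x^2/245


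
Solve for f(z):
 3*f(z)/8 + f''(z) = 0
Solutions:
 f(z) = C1*sin(sqrt(6)*z/4) + C2*cos(sqrt(6)*z/4)


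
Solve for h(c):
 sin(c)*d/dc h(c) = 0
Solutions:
 h(c) = C1


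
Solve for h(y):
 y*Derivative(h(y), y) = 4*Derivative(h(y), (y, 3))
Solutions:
 h(y) = C1 + Integral(C2*airyai(2^(1/3)*y/2) + C3*airybi(2^(1/3)*y/2), y)


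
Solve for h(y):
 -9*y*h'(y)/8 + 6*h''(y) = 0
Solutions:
 h(y) = C1 + C2*erfi(sqrt(6)*y/8)


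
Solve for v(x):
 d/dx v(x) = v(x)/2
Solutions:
 v(x) = C1*exp(x/2)


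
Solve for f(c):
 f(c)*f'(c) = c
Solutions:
 f(c) = -sqrt(C1 + c^2)
 f(c) = sqrt(C1 + c^2)


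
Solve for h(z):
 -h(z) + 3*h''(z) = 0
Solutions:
 h(z) = C1*exp(-sqrt(3)*z/3) + C2*exp(sqrt(3)*z/3)


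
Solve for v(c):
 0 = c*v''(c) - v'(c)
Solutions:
 v(c) = C1 + C2*c^2


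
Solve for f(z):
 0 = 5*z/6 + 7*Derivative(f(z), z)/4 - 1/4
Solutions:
 f(z) = C1 - 5*z^2/21 + z/7


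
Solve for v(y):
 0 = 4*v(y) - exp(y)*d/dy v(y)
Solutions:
 v(y) = C1*exp(-4*exp(-y))


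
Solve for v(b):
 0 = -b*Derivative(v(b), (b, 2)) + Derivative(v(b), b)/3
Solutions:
 v(b) = C1 + C2*b^(4/3)


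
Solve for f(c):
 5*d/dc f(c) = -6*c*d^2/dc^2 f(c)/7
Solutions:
 f(c) = C1 + C2/c^(29/6)


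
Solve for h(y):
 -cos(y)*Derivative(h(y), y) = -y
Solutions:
 h(y) = C1 + Integral(y/cos(y), y)


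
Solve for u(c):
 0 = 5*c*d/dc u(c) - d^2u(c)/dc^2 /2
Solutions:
 u(c) = C1 + C2*erfi(sqrt(5)*c)


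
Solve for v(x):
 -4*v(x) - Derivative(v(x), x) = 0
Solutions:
 v(x) = C1*exp(-4*x)


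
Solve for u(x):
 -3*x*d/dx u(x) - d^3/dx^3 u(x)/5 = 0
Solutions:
 u(x) = C1 + Integral(C2*airyai(-15^(1/3)*x) + C3*airybi(-15^(1/3)*x), x)


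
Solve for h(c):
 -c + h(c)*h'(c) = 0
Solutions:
 h(c) = -sqrt(C1 + c^2)
 h(c) = sqrt(C1 + c^2)


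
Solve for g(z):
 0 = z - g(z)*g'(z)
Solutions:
 g(z) = -sqrt(C1 + z^2)
 g(z) = sqrt(C1 + z^2)


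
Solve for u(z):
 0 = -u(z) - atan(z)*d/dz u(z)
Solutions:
 u(z) = C1*exp(-Integral(1/atan(z), z))


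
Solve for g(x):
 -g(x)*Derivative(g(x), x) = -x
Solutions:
 g(x) = -sqrt(C1 + x^2)
 g(x) = sqrt(C1 + x^2)


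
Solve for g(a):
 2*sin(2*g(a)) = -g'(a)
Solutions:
 g(a) = pi - acos((-C1 - exp(8*a))/(C1 - exp(8*a)))/2
 g(a) = acos((-C1 - exp(8*a))/(C1 - exp(8*a)))/2


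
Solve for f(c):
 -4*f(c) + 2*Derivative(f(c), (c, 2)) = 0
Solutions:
 f(c) = C1*exp(-sqrt(2)*c) + C2*exp(sqrt(2)*c)


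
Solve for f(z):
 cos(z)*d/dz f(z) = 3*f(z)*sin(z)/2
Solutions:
 f(z) = C1/cos(z)^(3/2)


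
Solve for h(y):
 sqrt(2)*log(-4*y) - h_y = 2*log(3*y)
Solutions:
 h(y) = C1 - y*(2 - sqrt(2))*log(y) + y*(-2*log(3) - sqrt(2) + 2*sqrt(2)*log(2) + 2 + sqrt(2)*I*pi)


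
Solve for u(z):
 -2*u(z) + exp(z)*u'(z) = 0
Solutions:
 u(z) = C1*exp(-2*exp(-z))


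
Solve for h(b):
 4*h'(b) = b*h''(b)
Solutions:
 h(b) = C1 + C2*b^5


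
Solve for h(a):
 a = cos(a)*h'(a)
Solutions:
 h(a) = C1 + Integral(a/cos(a), a)


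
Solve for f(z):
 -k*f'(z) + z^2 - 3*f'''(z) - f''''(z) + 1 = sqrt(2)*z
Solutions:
 f(z) = C1 + C2*exp(-z*((k/2 + sqrt((k + 2)^2 - 4)/2 + 1)^(1/3) + 1 + (k/2 + sqrt((k + 2)^2 - 4)/2 + 1)^(-1/3))) + C3*exp(z*((k/2 + sqrt((k + 2)^2 - 4)/2 + 1)^(1/3)/2 - sqrt(3)*I*(k/2 + sqrt((k + 2)^2 - 4)/2 + 1)^(1/3)/2 - 1 - 2/((-1 + sqrt(3)*I)*(k/2 + sqrt((k + 2)^2 - 4)/2 + 1)^(1/3)))) + C4*exp(z*((k/2 + sqrt((k + 2)^2 - 4)/2 + 1)^(1/3)/2 + sqrt(3)*I*(k/2 + sqrt((k + 2)^2 - 4)/2 + 1)^(1/3)/2 - 1 + 2/((1 + sqrt(3)*I)*(k/2 + sqrt((k + 2)^2 - 4)/2 + 1)^(1/3)))) + z^3/(3*k) - sqrt(2)*z^2/(2*k) + z/k - 6*z/k^2


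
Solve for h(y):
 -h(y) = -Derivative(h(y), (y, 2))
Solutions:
 h(y) = C1*exp(-y) + C2*exp(y)


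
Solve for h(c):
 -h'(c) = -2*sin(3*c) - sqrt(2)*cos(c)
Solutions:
 h(c) = C1 + sqrt(2)*sin(c) - 2*cos(3*c)/3


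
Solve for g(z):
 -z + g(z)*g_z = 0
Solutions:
 g(z) = -sqrt(C1 + z^2)
 g(z) = sqrt(C1 + z^2)


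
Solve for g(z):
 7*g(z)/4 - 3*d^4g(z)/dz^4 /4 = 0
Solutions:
 g(z) = C1*exp(-3^(3/4)*7^(1/4)*z/3) + C2*exp(3^(3/4)*7^(1/4)*z/3) + C3*sin(3^(3/4)*7^(1/4)*z/3) + C4*cos(3^(3/4)*7^(1/4)*z/3)


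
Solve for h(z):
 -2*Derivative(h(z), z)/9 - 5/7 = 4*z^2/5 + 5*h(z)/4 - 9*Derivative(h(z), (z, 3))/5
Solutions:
 h(z) = C1*exp(-15^(1/3)*z*(8*15^(1/3)/(sqrt(13278345) + 3645)^(1/3) + (sqrt(13278345) + 3645)^(1/3))/108)*sin(3^(1/6)*5^(1/3)*z*(-3^(2/3)*(sqrt(13278345) + 3645)^(1/3) + 24*5^(1/3)/(sqrt(13278345) + 3645)^(1/3))/108) + C2*exp(-15^(1/3)*z*(8*15^(1/3)/(sqrt(13278345) + 3645)^(1/3) + (sqrt(13278345) + 3645)^(1/3))/108)*cos(3^(1/6)*5^(1/3)*z*(-3^(2/3)*(sqrt(13278345) + 3645)^(1/3) + 24*5^(1/3)/(sqrt(13278345) + 3645)^(1/3))/108) + C3*exp(15^(1/3)*z*(8*15^(1/3)/(sqrt(13278345) + 3645)^(1/3) + (sqrt(13278345) + 3645)^(1/3))/54) - 16*z^2/25 + 256*z/1125 - 216836/354375


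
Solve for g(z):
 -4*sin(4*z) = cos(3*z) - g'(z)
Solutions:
 g(z) = C1 + sin(3*z)/3 - cos(4*z)


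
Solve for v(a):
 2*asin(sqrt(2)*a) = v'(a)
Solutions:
 v(a) = C1 + 2*a*asin(sqrt(2)*a) + sqrt(2)*sqrt(1 - 2*a^2)


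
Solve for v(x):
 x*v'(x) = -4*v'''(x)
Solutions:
 v(x) = C1 + Integral(C2*airyai(-2^(1/3)*x/2) + C3*airybi(-2^(1/3)*x/2), x)


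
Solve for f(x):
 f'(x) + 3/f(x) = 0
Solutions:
 f(x) = -sqrt(C1 - 6*x)
 f(x) = sqrt(C1 - 6*x)


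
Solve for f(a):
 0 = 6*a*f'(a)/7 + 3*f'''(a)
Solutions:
 f(a) = C1 + Integral(C2*airyai(-2^(1/3)*7^(2/3)*a/7) + C3*airybi(-2^(1/3)*7^(2/3)*a/7), a)


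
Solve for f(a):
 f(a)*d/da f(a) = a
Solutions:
 f(a) = -sqrt(C1 + a^2)
 f(a) = sqrt(C1 + a^2)


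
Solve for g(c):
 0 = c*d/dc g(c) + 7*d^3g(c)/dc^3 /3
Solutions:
 g(c) = C1 + Integral(C2*airyai(-3^(1/3)*7^(2/3)*c/7) + C3*airybi(-3^(1/3)*7^(2/3)*c/7), c)


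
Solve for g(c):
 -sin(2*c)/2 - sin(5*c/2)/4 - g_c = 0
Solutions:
 g(c) = C1 + cos(2*c)/4 + cos(5*c/2)/10


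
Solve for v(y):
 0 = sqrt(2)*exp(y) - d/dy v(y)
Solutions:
 v(y) = C1 + sqrt(2)*exp(y)


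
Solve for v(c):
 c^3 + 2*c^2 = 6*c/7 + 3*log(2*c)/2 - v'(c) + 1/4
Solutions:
 v(c) = C1 - c^4/4 - 2*c^3/3 + 3*c^2/7 + 3*c*log(c)/2 - 5*c/4 + 3*c*log(2)/2


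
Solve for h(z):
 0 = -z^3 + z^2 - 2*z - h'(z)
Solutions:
 h(z) = C1 - z^4/4 + z^3/3 - z^2


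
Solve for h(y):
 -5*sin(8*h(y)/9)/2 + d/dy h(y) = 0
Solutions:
 -5*y/2 + 9*log(cos(8*h(y)/9) - 1)/16 - 9*log(cos(8*h(y)/9) + 1)/16 = C1


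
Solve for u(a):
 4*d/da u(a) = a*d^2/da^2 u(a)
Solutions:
 u(a) = C1 + C2*a^5


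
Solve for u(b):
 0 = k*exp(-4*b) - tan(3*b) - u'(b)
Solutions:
 u(b) = C1 - k*exp(-4*b)/4 - log(tan(3*b)^2 + 1)/6


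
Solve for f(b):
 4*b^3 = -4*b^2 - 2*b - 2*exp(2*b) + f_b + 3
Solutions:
 f(b) = C1 + b^4 + 4*b^3/3 + b^2 - 3*b + exp(2*b)


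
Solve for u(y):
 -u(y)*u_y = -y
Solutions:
 u(y) = -sqrt(C1 + y^2)
 u(y) = sqrt(C1 + y^2)


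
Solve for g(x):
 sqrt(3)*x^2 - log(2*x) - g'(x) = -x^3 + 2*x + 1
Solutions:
 g(x) = C1 + x^4/4 + sqrt(3)*x^3/3 - x^2 - x*log(x) - x*log(2)


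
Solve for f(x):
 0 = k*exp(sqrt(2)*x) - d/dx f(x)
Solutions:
 f(x) = C1 + sqrt(2)*k*exp(sqrt(2)*x)/2


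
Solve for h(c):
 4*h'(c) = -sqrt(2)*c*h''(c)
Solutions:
 h(c) = C1 + C2*c^(1 - 2*sqrt(2))


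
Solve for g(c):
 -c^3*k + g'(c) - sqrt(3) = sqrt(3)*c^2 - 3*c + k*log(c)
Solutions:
 g(c) = C1 + c^4*k/4 + sqrt(3)*c^3/3 - 3*c^2/2 + c*k*log(c) - c*k + sqrt(3)*c


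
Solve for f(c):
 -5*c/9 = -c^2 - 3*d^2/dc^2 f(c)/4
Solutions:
 f(c) = C1 + C2*c - c^4/9 + 10*c^3/81


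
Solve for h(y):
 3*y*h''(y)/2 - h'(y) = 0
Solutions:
 h(y) = C1 + C2*y^(5/3)


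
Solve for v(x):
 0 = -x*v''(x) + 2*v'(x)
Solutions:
 v(x) = C1 + C2*x^3


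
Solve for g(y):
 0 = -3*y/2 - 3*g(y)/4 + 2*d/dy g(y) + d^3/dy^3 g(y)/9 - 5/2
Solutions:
 g(y) = C1*exp(3^(1/3)*y*(-(9 + 7*sqrt(33))^(1/3)/4 + 2*3^(1/3)/(9 + 7*sqrt(33))^(1/3)))*sin(3^(1/6)*y*(6/(9 + 7*sqrt(33))^(1/3) + 3^(2/3)*(9 + 7*sqrt(33))^(1/3)/4)) + C2*exp(3^(1/3)*y*(-(9 + 7*sqrt(33))^(1/3)/4 + 2*3^(1/3)/(9 + 7*sqrt(33))^(1/3)))*cos(3^(1/6)*y*(6/(9 + 7*sqrt(33))^(1/3) + 3^(2/3)*(9 + 7*sqrt(33))^(1/3)/4)) + C3*exp(3^(1/3)*y*(-4*3^(1/3)/(9 + 7*sqrt(33))^(1/3) + (9 + 7*sqrt(33))^(1/3)/2)) - 2*y - 26/3


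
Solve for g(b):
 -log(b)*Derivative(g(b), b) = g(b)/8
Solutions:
 g(b) = C1*exp(-li(b)/8)


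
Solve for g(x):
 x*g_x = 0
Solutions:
 g(x) = C1


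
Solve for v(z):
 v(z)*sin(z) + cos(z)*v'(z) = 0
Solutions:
 v(z) = C1*cos(z)


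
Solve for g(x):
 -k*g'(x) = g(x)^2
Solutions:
 g(x) = k/(C1*k + x)


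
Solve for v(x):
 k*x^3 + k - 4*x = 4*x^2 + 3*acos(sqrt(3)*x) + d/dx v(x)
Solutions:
 v(x) = C1 + k*x^4/4 + k*x - 4*x^3/3 - 2*x^2 - 3*x*acos(sqrt(3)*x) + sqrt(3)*sqrt(1 - 3*x^2)


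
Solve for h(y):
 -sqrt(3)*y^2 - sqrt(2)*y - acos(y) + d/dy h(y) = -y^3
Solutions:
 h(y) = C1 - y^4/4 + sqrt(3)*y^3/3 + sqrt(2)*y^2/2 + y*acos(y) - sqrt(1 - y^2)


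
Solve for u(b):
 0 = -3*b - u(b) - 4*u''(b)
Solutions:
 u(b) = C1*sin(b/2) + C2*cos(b/2) - 3*b


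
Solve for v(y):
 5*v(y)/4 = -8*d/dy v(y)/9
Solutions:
 v(y) = C1*exp(-45*y/32)


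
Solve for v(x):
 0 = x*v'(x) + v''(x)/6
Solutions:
 v(x) = C1 + C2*erf(sqrt(3)*x)


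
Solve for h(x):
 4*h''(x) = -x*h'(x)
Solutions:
 h(x) = C1 + C2*erf(sqrt(2)*x/4)


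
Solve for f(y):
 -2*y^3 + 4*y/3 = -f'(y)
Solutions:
 f(y) = C1 + y^4/2 - 2*y^2/3


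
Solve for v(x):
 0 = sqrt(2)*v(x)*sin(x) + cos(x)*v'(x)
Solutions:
 v(x) = C1*cos(x)^(sqrt(2))


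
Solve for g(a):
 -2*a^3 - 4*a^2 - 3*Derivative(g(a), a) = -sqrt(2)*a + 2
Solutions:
 g(a) = C1 - a^4/6 - 4*a^3/9 + sqrt(2)*a^2/6 - 2*a/3


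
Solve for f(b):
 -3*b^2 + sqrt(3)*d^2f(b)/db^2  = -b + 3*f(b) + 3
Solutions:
 f(b) = C1*exp(-3^(1/4)*b) + C2*exp(3^(1/4)*b) - b^2 + b/3 - 2*sqrt(3)/3 - 1


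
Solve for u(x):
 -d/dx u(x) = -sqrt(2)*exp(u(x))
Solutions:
 u(x) = log(-1/(C1 + sqrt(2)*x))


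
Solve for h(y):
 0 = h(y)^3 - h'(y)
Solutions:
 h(y) = -sqrt(2)*sqrt(-1/(C1 + y))/2
 h(y) = sqrt(2)*sqrt(-1/(C1 + y))/2


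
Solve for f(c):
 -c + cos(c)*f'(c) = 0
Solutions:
 f(c) = C1 + Integral(c/cos(c), c)


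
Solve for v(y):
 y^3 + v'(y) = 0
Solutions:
 v(y) = C1 - y^4/4


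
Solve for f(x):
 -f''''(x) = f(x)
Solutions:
 f(x) = (C1*sin(sqrt(2)*x/2) + C2*cos(sqrt(2)*x/2))*exp(-sqrt(2)*x/2) + (C3*sin(sqrt(2)*x/2) + C4*cos(sqrt(2)*x/2))*exp(sqrt(2)*x/2)


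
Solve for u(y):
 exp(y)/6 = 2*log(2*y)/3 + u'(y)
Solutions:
 u(y) = C1 - 2*y*log(y)/3 + 2*y*(1 - log(2))/3 + exp(y)/6


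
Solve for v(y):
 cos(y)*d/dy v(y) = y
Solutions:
 v(y) = C1 + Integral(y/cos(y), y)


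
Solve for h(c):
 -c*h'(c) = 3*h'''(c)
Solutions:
 h(c) = C1 + Integral(C2*airyai(-3^(2/3)*c/3) + C3*airybi(-3^(2/3)*c/3), c)


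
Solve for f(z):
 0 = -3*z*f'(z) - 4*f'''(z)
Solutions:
 f(z) = C1 + Integral(C2*airyai(-6^(1/3)*z/2) + C3*airybi(-6^(1/3)*z/2), z)


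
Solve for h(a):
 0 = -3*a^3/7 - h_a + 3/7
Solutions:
 h(a) = C1 - 3*a^4/28 + 3*a/7


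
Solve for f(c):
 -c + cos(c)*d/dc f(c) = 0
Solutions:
 f(c) = C1 + Integral(c/cos(c), c)


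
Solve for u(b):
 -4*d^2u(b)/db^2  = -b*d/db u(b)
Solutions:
 u(b) = C1 + C2*erfi(sqrt(2)*b/4)


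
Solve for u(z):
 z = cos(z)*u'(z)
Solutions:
 u(z) = C1 + Integral(z/cos(z), z)


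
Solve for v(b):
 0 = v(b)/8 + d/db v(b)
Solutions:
 v(b) = C1*exp(-b/8)


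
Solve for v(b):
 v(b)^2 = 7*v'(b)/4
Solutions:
 v(b) = -7/(C1 + 4*b)


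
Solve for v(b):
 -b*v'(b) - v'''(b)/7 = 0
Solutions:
 v(b) = C1 + Integral(C2*airyai(-7^(1/3)*b) + C3*airybi(-7^(1/3)*b), b)


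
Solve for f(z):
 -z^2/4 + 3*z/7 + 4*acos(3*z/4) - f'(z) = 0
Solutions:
 f(z) = C1 - z^3/12 + 3*z^2/14 + 4*z*acos(3*z/4) - 4*sqrt(16 - 9*z^2)/3


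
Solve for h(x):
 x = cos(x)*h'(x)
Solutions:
 h(x) = C1 + Integral(x/cos(x), x)


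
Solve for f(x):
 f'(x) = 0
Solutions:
 f(x) = C1


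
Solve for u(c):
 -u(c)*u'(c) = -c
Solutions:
 u(c) = -sqrt(C1 + c^2)
 u(c) = sqrt(C1 + c^2)


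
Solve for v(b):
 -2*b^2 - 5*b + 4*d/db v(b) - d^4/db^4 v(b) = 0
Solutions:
 v(b) = C1 + C4*exp(2^(2/3)*b) + b^3/6 + 5*b^2/8 + (C2*sin(2^(2/3)*sqrt(3)*b/2) + C3*cos(2^(2/3)*sqrt(3)*b/2))*exp(-2^(2/3)*b/2)


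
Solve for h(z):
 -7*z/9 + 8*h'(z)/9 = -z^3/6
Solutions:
 h(z) = C1 - 3*z^4/64 + 7*z^2/16


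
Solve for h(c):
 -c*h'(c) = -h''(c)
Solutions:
 h(c) = C1 + C2*erfi(sqrt(2)*c/2)


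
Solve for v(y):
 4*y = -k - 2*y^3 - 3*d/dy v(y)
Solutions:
 v(y) = C1 - k*y/3 - y^4/6 - 2*y^2/3


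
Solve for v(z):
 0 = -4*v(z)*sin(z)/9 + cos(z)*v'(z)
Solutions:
 v(z) = C1/cos(z)^(4/9)


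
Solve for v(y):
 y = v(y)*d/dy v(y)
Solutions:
 v(y) = -sqrt(C1 + y^2)
 v(y) = sqrt(C1 + y^2)


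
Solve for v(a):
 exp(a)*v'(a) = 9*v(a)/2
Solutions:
 v(a) = C1*exp(-9*exp(-a)/2)


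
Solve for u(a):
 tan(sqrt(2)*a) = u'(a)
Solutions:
 u(a) = C1 - sqrt(2)*log(cos(sqrt(2)*a))/2


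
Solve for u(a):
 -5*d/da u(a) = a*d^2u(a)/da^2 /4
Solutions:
 u(a) = C1 + C2/a^19


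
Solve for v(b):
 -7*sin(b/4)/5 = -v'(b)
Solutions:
 v(b) = C1 - 28*cos(b/4)/5


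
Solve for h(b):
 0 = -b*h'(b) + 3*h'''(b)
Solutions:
 h(b) = C1 + Integral(C2*airyai(3^(2/3)*b/3) + C3*airybi(3^(2/3)*b/3), b)


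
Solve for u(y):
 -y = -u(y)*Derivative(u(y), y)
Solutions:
 u(y) = -sqrt(C1 + y^2)
 u(y) = sqrt(C1 + y^2)


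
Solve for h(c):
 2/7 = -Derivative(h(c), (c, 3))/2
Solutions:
 h(c) = C1 + C2*c + C3*c^2 - 2*c^3/21


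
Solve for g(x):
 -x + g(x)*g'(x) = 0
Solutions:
 g(x) = -sqrt(C1 + x^2)
 g(x) = sqrt(C1 + x^2)


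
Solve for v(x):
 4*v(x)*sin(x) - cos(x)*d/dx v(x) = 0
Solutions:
 v(x) = C1/cos(x)^4


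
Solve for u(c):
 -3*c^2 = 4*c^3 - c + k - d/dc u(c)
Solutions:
 u(c) = C1 + c^4 + c^3 - c^2/2 + c*k


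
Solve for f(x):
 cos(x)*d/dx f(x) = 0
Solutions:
 f(x) = C1


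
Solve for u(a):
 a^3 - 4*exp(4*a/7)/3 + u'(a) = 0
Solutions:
 u(a) = C1 - a^4/4 + 7*exp(4*a/7)/3


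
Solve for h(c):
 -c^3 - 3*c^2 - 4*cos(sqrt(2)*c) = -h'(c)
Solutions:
 h(c) = C1 + c^4/4 + c^3 + 2*sqrt(2)*sin(sqrt(2)*c)


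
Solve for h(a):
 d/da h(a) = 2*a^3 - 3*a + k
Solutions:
 h(a) = C1 + a^4/2 - 3*a^2/2 + a*k


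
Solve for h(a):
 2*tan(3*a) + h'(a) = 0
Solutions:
 h(a) = C1 + 2*log(cos(3*a))/3


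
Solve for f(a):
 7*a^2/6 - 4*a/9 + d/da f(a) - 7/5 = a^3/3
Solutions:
 f(a) = C1 + a^4/12 - 7*a^3/18 + 2*a^2/9 + 7*a/5


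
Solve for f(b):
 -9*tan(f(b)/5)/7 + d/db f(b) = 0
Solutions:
 f(b) = -5*asin(C1*exp(9*b/35)) + 5*pi
 f(b) = 5*asin(C1*exp(9*b/35))


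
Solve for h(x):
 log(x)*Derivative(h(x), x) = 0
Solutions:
 h(x) = C1


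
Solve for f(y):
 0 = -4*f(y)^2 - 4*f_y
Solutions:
 f(y) = 1/(C1 + y)


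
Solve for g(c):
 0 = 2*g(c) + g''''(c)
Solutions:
 g(c) = (C1*sin(2^(3/4)*c/2) + C2*cos(2^(3/4)*c/2))*exp(-2^(3/4)*c/2) + (C3*sin(2^(3/4)*c/2) + C4*cos(2^(3/4)*c/2))*exp(2^(3/4)*c/2)


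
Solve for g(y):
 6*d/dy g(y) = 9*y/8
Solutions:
 g(y) = C1 + 3*y^2/32


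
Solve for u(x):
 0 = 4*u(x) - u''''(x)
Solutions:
 u(x) = C1*exp(-sqrt(2)*x) + C2*exp(sqrt(2)*x) + C3*sin(sqrt(2)*x) + C4*cos(sqrt(2)*x)


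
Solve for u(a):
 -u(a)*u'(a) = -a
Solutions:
 u(a) = -sqrt(C1 + a^2)
 u(a) = sqrt(C1 + a^2)


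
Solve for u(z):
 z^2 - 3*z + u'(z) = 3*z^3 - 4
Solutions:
 u(z) = C1 + 3*z^4/4 - z^3/3 + 3*z^2/2 - 4*z


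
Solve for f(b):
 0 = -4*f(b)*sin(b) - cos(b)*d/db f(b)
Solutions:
 f(b) = C1*cos(b)^4


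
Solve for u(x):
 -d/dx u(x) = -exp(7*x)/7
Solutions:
 u(x) = C1 + exp(7*x)/49


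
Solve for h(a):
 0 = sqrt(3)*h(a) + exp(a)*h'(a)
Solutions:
 h(a) = C1*exp(sqrt(3)*exp(-a))


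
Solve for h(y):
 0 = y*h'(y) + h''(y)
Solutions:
 h(y) = C1 + C2*erf(sqrt(2)*y/2)


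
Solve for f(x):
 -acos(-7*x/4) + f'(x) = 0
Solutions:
 f(x) = C1 + x*acos(-7*x/4) + sqrt(16 - 49*x^2)/7


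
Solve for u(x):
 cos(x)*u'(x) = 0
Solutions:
 u(x) = C1


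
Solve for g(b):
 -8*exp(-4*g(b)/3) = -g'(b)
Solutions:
 g(b) = 3*log(-I*(C1 + 32*b/3)^(1/4))
 g(b) = 3*log(I*(C1 + 32*b/3)^(1/4))
 g(b) = 3*log(-(C1 + 32*b/3)^(1/4))
 g(b) = 3*log(C1 + 32*b/3)/4


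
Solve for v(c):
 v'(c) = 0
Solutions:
 v(c) = C1


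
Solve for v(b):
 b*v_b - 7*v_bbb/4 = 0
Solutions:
 v(b) = C1 + Integral(C2*airyai(14^(2/3)*b/7) + C3*airybi(14^(2/3)*b/7), b)


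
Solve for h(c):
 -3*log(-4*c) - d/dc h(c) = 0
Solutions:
 h(c) = C1 - 3*c*log(-c) + 3*c*(1 - 2*log(2))


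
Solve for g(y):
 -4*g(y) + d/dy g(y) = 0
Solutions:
 g(y) = C1*exp(4*y)


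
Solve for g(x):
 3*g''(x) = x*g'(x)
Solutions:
 g(x) = C1 + C2*erfi(sqrt(6)*x/6)


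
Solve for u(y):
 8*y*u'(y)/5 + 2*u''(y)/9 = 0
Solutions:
 u(y) = C1 + C2*erf(3*sqrt(10)*y/5)


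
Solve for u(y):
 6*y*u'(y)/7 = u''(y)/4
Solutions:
 u(y) = C1 + C2*erfi(2*sqrt(21)*y/7)


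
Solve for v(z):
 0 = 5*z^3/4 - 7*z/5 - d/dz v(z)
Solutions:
 v(z) = C1 + 5*z^4/16 - 7*z^2/10


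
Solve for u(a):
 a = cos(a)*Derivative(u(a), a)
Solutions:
 u(a) = C1 + Integral(a/cos(a), a)


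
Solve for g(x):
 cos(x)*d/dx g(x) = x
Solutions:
 g(x) = C1 + Integral(x/cos(x), x)


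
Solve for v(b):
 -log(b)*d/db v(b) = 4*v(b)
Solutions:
 v(b) = C1*exp(-4*li(b))


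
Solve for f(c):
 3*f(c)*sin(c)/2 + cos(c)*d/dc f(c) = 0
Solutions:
 f(c) = C1*cos(c)^(3/2)


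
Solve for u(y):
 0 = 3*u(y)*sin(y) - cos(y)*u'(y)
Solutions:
 u(y) = C1/cos(y)^3


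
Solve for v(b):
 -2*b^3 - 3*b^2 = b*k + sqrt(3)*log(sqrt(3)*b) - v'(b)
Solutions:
 v(b) = C1 + b^4/2 + b^3 + b^2*k/2 + sqrt(3)*b*log(b) - sqrt(3)*b + sqrt(3)*b*log(3)/2


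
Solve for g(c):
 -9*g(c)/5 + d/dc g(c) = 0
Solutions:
 g(c) = C1*exp(9*c/5)


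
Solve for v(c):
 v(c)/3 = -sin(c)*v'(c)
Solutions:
 v(c) = C1*(cos(c) + 1)^(1/6)/(cos(c) - 1)^(1/6)


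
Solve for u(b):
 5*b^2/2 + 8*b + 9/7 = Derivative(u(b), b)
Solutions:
 u(b) = C1 + 5*b^3/6 + 4*b^2 + 9*b/7


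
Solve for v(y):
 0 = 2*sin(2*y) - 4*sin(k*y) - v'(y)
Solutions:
 v(y) = C1 - cos(2*y) + 4*cos(k*y)/k


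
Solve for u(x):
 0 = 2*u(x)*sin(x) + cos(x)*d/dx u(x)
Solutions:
 u(x) = C1*cos(x)^2


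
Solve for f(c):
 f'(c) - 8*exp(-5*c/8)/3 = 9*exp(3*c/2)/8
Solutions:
 f(c) = C1 + 3*exp(3*c/2)/4 - 64*exp(-5*c/8)/15


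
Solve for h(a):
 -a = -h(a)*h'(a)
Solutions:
 h(a) = -sqrt(C1 + a^2)
 h(a) = sqrt(C1 + a^2)


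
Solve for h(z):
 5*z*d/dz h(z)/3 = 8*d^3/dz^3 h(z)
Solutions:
 h(z) = C1 + Integral(C2*airyai(3^(2/3)*5^(1/3)*z/6) + C3*airybi(3^(2/3)*5^(1/3)*z/6), z)


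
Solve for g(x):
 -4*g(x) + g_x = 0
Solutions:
 g(x) = C1*exp(4*x)


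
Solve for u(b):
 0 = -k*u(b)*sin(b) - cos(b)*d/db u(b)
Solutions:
 u(b) = C1*exp(k*log(cos(b)))


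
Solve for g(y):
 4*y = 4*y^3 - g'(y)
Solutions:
 g(y) = C1 + y^4 - 2*y^2


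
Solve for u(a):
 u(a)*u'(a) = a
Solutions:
 u(a) = -sqrt(C1 + a^2)
 u(a) = sqrt(C1 + a^2)


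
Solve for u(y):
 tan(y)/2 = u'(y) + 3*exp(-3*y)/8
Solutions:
 u(y) = C1 + log(tan(y)^2 + 1)/4 + exp(-3*y)/8


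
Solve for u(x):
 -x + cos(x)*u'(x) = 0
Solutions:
 u(x) = C1 + Integral(x/cos(x), x)


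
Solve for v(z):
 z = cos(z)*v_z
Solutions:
 v(z) = C1 + Integral(z/cos(z), z)


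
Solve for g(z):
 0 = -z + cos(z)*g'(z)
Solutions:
 g(z) = C1 + Integral(z/cos(z), z)


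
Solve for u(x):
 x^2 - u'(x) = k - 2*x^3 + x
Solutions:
 u(x) = C1 - k*x + x^4/2 + x^3/3 - x^2/2


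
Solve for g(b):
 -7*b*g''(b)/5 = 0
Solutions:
 g(b) = C1 + C2*b


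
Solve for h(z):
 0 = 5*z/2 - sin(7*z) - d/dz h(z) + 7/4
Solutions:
 h(z) = C1 + 5*z^2/4 + 7*z/4 + cos(7*z)/7


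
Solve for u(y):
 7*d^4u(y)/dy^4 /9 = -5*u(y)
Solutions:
 u(y) = (C1*sin(5^(1/4)*sqrt(6)*7^(3/4)*y/14) + C2*cos(5^(1/4)*sqrt(6)*7^(3/4)*y/14))*exp(-5^(1/4)*sqrt(6)*7^(3/4)*y/14) + (C3*sin(5^(1/4)*sqrt(6)*7^(3/4)*y/14) + C4*cos(5^(1/4)*sqrt(6)*7^(3/4)*y/14))*exp(5^(1/4)*sqrt(6)*7^(3/4)*y/14)


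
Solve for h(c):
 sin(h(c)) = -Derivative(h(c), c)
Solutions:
 h(c) = -acos((-C1 - exp(2*c))/(C1 - exp(2*c))) + 2*pi
 h(c) = acos((-C1 - exp(2*c))/(C1 - exp(2*c)))


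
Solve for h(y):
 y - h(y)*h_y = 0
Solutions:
 h(y) = -sqrt(C1 + y^2)
 h(y) = sqrt(C1 + y^2)


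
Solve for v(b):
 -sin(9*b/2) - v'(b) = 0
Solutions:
 v(b) = C1 + 2*cos(9*b/2)/9


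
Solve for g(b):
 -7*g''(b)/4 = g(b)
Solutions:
 g(b) = C1*sin(2*sqrt(7)*b/7) + C2*cos(2*sqrt(7)*b/7)


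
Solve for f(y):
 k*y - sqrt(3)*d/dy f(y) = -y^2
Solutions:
 f(y) = C1 + sqrt(3)*k*y^2/6 + sqrt(3)*y^3/9


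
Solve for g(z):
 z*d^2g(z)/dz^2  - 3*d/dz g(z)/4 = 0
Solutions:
 g(z) = C1 + C2*z^(7/4)


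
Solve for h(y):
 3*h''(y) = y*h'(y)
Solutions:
 h(y) = C1 + C2*erfi(sqrt(6)*y/6)


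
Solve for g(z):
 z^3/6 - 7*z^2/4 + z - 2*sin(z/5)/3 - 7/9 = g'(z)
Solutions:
 g(z) = C1 + z^4/24 - 7*z^3/12 + z^2/2 - 7*z/9 + 10*cos(z/5)/3


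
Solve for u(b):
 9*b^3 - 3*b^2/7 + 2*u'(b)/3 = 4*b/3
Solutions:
 u(b) = C1 - 27*b^4/8 + 3*b^3/14 + b^2


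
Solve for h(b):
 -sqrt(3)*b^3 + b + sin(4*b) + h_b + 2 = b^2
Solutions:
 h(b) = C1 + sqrt(3)*b^4/4 + b^3/3 - b^2/2 - 2*b + cos(4*b)/4
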